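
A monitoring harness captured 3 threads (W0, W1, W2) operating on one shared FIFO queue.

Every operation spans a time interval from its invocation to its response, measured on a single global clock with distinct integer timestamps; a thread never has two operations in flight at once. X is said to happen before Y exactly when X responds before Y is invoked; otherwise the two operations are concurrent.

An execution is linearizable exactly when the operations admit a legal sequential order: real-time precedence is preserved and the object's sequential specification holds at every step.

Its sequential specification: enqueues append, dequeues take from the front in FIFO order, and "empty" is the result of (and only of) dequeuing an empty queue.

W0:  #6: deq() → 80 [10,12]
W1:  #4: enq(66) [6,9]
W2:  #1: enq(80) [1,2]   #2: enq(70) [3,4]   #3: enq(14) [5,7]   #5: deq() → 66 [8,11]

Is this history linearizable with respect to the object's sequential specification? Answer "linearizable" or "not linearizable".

not linearizable

prefix check: 1..10 passes, 1..11 fails once #5's time-11 response joins
real-time-consistent orders of the 5 completed operations: 3 — all fail the FIFO queue replay
include/drop combinations of the 1 pending operation (#6) were all tried; none helps
take #1, #2, #3, #4, #5 (pending dropped): step 5 already fails, because #5 deq() → 66 cannot occur there
take #1, #2, #3, #5, #4 (pending dropped): step 4 already fails, because #5 deq() → 66 cannot occur there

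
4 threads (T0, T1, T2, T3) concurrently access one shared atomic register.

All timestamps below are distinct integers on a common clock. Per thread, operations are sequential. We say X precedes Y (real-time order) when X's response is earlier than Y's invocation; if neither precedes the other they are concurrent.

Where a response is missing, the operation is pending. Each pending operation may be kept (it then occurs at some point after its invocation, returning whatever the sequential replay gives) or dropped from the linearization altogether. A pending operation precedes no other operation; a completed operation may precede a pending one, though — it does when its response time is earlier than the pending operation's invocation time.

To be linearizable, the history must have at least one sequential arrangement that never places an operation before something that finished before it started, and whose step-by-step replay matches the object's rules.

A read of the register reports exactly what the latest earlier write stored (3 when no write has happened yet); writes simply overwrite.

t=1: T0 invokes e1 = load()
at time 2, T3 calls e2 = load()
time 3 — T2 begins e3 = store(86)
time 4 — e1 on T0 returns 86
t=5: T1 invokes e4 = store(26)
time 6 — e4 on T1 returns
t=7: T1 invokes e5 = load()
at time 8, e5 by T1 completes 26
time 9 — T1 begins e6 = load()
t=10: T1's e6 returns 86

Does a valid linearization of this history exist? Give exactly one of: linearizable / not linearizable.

prefix check: 1..9 passes, 1..10 fails once e6's time-10 response joins
one real-time candidate order over the 4 completed operations — the atomic register replay rejects it
completion choices over the 2 pending operations (e2, e3) were checked; none helps
take e1, e4, e5, e6 (pending dropped): step 1 already fails, because e1 load() → 86 cannot occur there

not linearizable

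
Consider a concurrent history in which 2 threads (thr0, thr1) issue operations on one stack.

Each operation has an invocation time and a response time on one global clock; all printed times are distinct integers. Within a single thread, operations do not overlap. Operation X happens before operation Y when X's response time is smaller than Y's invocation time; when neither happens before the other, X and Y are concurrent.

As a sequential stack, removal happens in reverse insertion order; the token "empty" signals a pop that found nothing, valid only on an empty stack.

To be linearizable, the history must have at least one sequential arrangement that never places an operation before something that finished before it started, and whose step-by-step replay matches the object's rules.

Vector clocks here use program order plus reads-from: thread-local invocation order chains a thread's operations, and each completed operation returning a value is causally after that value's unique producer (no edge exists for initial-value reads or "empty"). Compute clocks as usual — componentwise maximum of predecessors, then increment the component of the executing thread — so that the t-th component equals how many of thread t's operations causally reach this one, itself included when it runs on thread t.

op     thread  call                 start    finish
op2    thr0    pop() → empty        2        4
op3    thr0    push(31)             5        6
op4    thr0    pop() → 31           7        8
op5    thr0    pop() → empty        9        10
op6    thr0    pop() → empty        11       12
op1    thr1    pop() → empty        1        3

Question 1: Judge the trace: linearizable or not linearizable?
witness order: op1, op2, op3, op4, op5, op6
after step 1 (op1 pop() → empty): stack <>
after step 2 (op2 pop() → empty): stack <>
after step 3 (op3 push(31)): stack <31>
after step 4 (op4 pop() → 31): stack <>
after step 5 (op5 pop() → empty): stack <>
after step 6 (op6 pop() → empty): stack <>

linearizable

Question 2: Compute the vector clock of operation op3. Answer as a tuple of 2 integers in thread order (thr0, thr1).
no predecessors for op1 (invoked 1): thr1 increments from zero → (0, 1)
no predecessors for op2 (invoked 2): thr0 increments from zero → (1, 0)
VC(op3, invoked at 5): max of VC(op2)=(1, 0), then +1 on thread thr0 → (2, 0)
VC(op4, invoked at 7): max of VC(op3)=(2, 0), then +1 on thread thr0 → (3, 0)
VC(op5, invoked at 9): max of VC(op4)=(3, 0), then +1 on thread thr0 → (4, 0)
VC(op6, invoked at 11): max of VC(op5)=(4, 0), then +1 on thread thr0 → (5, 0)
target: VC(op3) = (2, 0)

(2, 0)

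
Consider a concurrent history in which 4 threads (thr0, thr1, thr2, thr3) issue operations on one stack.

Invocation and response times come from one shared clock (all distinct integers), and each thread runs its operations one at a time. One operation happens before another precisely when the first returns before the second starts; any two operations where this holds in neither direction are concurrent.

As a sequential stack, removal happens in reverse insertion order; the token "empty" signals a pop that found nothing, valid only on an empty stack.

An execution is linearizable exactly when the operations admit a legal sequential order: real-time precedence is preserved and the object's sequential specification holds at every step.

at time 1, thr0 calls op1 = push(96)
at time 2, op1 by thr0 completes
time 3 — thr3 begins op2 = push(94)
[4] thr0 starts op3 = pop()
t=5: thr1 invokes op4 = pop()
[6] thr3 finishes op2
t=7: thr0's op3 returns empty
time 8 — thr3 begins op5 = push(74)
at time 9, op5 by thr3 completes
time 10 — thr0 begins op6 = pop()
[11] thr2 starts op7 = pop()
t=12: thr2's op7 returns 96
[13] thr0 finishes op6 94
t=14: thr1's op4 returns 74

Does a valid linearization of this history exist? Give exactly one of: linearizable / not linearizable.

the violation lands at event 12, op7's response at time 12: events 1..11 linearize, events 1..12 do not
the 5 completed operations admit 2 real-time orders; each fails the stack replay
including or dropping the 2 pending operations (op4, op6) in any combination fails
for example op1, op2, op3, op5, op7 (pending dropped) fails at step 3: op3 pop() → empty is not legal there
for example op1, op3, op2, op5, op7 (pending dropped) fails at step 2: op3 pop() → empty is not legal there

not linearizable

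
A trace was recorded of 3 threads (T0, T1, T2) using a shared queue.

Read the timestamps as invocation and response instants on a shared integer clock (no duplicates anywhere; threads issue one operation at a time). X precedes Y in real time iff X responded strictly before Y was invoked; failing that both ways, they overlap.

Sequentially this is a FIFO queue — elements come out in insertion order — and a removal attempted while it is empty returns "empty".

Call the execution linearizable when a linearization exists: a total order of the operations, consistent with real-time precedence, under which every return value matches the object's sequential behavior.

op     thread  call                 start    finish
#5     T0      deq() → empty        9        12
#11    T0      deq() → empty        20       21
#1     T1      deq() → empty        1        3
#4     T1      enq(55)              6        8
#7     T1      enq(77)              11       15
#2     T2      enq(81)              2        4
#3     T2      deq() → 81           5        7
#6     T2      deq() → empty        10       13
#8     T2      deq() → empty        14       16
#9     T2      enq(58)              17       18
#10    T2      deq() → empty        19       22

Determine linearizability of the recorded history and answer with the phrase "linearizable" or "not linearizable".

not linearizable

already the first 13 events (up to #6's response at time 13) admit no linearization; the first 12 still do
real-time-consistent orders of the 6 completed operations: 8 — all fail the queue replay
no completion choice of the 1 pending operation (#7) rescues it — every subset was tried
one such order, #1, #2, #3, #4, #5, #6 (pending dropped), breaks at step 5 where #5 deq() → empty is illegal
one such order, #1, #2, #3, #4, #6, #5 (pending dropped), breaks at step 5 where #6 deq() → empty is illegal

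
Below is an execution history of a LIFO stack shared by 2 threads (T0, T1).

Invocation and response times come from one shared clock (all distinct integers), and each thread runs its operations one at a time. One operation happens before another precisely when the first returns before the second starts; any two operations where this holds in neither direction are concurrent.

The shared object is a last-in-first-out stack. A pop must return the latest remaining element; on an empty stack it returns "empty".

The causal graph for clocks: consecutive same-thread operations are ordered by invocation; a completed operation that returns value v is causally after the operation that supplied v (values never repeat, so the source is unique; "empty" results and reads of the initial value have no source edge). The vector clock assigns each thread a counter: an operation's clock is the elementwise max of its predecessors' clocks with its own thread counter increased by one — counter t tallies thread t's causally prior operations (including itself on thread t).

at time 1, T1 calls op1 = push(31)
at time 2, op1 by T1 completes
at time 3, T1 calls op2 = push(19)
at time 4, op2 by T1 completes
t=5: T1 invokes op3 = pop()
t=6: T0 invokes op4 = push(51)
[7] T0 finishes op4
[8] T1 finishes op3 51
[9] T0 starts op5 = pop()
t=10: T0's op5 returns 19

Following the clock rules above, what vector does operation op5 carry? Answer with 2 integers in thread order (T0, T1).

no predecessors for op1 (invoked 1): T1 increments from zero → (0, 1)
no predecessors for op4 (invoked 6): T0 increments from zero → (1, 0)
from VC(op1)=(0, 1), op2 (invoked 3) maxes components and bumps T1 → (0, 2)
from VC(op2)=(0, 2), VC(op4)=(1, 0), op3 (invoked 5) maxes components and bumps T1 → (1, 3)
from VC(op2)=(0, 2), VC(op4)=(1, 0), op5 (invoked 9) maxes components and bumps T0 → (2, 2)
target: VC(op5) = (2, 2)

(2, 2)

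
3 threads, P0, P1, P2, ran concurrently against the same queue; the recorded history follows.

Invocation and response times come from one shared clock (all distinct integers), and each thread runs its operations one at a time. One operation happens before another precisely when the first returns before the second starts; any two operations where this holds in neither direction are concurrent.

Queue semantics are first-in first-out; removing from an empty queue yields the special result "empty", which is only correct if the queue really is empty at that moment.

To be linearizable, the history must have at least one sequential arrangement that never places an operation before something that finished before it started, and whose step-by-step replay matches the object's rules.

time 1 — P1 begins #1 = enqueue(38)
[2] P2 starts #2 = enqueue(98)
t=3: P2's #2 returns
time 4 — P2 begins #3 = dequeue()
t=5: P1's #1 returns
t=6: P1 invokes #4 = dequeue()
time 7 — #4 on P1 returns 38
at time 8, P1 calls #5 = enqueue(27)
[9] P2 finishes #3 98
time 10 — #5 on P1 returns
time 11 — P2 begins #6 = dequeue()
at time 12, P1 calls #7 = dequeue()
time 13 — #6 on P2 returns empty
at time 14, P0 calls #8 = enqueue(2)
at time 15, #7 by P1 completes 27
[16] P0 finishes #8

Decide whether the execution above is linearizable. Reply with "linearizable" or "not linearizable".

witness order: #1, #2, #4, #3, #5, #7, #6, #8
1. #1 enqueue(38), leaving queue <38>
2. #2 enqueue(98), leaving queue <38,98>
3. #4 dequeue() → 38, leaving queue <98>
4. #3 dequeue() → 98, leaving queue <>
5. #5 enqueue(27), leaving queue <27>
6. #7 dequeue() → 27, leaving queue <>
7. #6 dequeue() → empty, leaving queue <>
8. #8 enqueue(2), leaving queue <2>

linearizable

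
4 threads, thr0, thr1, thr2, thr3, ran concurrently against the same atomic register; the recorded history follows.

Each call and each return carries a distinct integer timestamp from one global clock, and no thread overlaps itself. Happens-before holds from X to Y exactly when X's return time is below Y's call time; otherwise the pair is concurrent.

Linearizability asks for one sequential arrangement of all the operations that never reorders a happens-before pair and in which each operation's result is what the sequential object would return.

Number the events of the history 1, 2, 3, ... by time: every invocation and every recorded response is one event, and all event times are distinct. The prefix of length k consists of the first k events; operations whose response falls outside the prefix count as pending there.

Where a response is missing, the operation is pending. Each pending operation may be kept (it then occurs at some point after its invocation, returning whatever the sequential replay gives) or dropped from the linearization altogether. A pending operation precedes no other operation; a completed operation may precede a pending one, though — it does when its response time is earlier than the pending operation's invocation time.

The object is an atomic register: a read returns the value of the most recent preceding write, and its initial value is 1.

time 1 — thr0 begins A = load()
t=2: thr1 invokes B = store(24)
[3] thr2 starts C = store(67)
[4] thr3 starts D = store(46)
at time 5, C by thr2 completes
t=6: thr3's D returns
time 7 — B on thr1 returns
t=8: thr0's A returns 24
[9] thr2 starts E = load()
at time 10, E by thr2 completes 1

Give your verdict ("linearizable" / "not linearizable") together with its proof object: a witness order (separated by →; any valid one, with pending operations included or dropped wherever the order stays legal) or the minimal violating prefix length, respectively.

through event 9 a valid linearization exists; event 10 (E responding at time 10) ends that
5 completed operations, 24 real-time-consistent orders — every atomic register replay fails
sample order A, B, C, D, E stalls at step 1 — A load() → 24 has no legal effect
sample order A, B, D, C, E stalls at step 1 — A load() → 24 has no legal effect

not linearizable — minimal violating prefix: 10 events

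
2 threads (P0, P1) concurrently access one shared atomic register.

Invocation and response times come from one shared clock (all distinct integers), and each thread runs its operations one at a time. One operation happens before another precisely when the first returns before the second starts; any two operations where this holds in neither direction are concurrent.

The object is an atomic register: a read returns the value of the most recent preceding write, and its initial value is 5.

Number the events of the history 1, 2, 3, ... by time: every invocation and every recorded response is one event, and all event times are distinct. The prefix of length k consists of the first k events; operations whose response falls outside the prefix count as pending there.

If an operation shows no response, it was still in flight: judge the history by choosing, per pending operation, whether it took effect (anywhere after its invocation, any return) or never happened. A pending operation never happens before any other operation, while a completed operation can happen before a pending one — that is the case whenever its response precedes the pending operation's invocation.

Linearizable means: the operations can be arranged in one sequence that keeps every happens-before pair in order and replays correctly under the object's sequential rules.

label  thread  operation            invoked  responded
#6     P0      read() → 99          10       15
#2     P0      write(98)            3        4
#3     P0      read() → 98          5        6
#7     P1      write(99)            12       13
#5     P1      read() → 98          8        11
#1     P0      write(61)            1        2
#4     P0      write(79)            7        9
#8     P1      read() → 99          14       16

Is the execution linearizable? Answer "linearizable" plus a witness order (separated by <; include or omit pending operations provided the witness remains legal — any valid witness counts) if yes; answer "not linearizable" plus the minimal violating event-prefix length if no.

1. #1 write(61), leaving value 61
2. #2 write(98), leaving value 98
3. #3 read() → 98, leaving value 98
4. #5 read() → 98, leaving value 98
5. #4 write(79), leaving value 79
6. #7 write(99), leaving value 99
7. #6 read() → 99, leaving value 99
8. #8 read() → 99, leaving value 99

linearizable — witness: #1 < #2 < #3 < #5 < #4 < #7 < #6 < #8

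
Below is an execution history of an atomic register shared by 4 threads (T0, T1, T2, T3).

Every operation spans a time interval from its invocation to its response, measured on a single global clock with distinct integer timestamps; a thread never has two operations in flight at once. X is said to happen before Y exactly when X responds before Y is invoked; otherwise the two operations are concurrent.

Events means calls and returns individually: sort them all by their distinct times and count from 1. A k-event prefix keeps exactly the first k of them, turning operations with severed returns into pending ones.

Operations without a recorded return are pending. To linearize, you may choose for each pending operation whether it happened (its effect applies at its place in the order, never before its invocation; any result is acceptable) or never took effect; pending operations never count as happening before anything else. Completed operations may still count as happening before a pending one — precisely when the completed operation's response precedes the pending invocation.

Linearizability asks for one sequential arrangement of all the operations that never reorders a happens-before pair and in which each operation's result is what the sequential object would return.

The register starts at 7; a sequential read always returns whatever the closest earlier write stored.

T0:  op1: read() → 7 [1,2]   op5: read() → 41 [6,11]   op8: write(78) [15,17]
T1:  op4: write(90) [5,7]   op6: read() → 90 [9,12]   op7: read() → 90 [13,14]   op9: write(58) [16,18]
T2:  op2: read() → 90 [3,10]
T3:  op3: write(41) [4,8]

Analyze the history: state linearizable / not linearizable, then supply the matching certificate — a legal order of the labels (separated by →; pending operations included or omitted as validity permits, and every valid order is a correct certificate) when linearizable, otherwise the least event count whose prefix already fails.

1. op1 read() → 7, leaving value 7
2. op3 write(41), leaving value 41
3. op5 read() → 41, leaving value 41
4. op4 write(90), leaving value 90
5. op2 read() → 90, leaving value 90
6. op6 read() → 90, leaving value 90
7. op7 read() → 90, leaving value 90
8. op8 write(78), leaving value 78
9. op9 write(58), leaving value 58

linearizable — witness: op1 → op3 → op5 → op4 → op2 → op6 → op7 → op8 → op9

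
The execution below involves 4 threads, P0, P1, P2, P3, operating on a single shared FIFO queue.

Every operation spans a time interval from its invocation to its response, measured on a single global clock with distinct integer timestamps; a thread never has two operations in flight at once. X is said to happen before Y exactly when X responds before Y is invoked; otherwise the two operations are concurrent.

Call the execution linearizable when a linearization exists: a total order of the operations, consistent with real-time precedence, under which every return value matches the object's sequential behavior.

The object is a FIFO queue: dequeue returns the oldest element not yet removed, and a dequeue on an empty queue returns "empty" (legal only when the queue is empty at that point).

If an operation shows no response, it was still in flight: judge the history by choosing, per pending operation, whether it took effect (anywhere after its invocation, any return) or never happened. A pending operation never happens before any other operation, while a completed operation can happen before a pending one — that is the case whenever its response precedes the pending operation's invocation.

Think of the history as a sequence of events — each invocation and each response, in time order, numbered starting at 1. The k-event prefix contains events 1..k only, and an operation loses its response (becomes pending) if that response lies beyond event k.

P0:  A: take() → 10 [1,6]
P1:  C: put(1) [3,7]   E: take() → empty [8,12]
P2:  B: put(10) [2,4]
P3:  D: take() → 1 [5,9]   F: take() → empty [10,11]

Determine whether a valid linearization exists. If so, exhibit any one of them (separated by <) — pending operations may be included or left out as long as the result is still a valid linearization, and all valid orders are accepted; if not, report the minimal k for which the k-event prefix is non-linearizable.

step 1: B put(10) — queue <10>
step 2: A take() → 10 — queue <>
step 3: C put(1) — queue <1>
step 4: D take() → 1 — queue <>
step 5: E take() → empty — queue <>
step 6: F take() → empty — queue <>

linearizable — witness: B < A < C < D < E < F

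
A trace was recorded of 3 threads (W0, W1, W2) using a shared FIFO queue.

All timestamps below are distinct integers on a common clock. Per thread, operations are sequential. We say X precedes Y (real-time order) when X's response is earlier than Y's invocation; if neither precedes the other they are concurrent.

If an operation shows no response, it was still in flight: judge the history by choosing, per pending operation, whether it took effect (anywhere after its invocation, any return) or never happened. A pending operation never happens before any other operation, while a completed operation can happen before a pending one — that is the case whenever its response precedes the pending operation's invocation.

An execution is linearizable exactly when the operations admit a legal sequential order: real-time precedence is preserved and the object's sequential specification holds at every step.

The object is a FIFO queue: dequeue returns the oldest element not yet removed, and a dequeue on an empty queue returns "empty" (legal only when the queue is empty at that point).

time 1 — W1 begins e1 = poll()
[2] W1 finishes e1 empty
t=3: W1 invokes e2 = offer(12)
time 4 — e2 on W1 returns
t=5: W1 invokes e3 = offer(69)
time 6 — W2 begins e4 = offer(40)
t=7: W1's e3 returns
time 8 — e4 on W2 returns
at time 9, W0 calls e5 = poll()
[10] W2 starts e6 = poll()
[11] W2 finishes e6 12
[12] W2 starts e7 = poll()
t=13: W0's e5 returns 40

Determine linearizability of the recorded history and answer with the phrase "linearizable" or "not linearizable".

linearizable

witness order: e1, e2, e3, e4, e6, e7, e5
step 1: e1 poll() → empty — queue <>
step 2: e2 offer(12) — queue <12>
step 3: e3 offer(69) — queue <12,69>
step 4: e4 offer(40) — queue <12,69,40>
step 5: e6 poll() → 12 — queue <69,40>
step 6: e7 poll() (pending, included) — queue <40>
step 7: e5 poll() → 40 — queue <>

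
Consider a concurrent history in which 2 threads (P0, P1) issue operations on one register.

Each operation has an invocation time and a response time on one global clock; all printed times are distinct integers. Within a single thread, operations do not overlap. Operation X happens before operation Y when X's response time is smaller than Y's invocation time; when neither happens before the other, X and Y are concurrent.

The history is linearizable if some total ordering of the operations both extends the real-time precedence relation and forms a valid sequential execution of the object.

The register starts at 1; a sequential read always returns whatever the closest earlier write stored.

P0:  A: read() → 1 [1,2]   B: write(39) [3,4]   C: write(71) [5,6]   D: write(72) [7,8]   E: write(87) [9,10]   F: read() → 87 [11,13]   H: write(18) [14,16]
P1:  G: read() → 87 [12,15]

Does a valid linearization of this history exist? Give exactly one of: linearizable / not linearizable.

linearizable

witness order: A, B, C, D, E, F, G, H
after step 1 (A read() → 1): value 1
after step 2 (B write(39)): value 39
after step 3 (C write(71)): value 71
after step 4 (D write(72)): value 72
after step 5 (E write(87)): value 87
after step 6 (F read() → 87): value 87
after step 7 (G read() → 87): value 87
after step 8 (H write(18)): value 18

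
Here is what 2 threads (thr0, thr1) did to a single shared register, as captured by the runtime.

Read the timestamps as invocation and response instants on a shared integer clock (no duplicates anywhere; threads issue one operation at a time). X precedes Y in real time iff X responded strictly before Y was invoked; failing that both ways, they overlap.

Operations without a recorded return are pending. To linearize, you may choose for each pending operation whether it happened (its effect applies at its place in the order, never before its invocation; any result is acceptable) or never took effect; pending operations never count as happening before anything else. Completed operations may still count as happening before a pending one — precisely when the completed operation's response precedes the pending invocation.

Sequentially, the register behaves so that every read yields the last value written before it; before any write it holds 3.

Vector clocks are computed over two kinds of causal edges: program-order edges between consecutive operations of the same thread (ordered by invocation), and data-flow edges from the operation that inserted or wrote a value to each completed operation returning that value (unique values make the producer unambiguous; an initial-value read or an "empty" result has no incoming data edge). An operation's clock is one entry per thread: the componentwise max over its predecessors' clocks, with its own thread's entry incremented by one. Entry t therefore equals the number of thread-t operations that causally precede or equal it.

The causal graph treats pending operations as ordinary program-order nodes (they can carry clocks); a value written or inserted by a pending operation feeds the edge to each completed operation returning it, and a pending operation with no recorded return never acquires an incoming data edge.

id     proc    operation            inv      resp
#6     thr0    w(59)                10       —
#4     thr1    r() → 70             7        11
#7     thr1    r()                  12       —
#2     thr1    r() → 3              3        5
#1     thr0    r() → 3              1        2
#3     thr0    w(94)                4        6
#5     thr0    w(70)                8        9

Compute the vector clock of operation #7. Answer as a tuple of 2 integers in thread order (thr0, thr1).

(3, 3)

#2 (invocation 3): nothing precedes it; thr1's component alone gives (0, 1)
#1 (invocation 1): nothing precedes it; thr0's component alone gives (1, 0)
invoked at 4, #3 merges VC(#1)=(1, 0) and bumps thr0's slot → (2, 0)
invoked at 8, #5 merges VC(#3)=(2, 0) and bumps thr0's slot → (3, 0)
invoked at 10, #6 merges VC(#5)=(3, 0) and bumps thr0's slot → (4, 0)
invoked at 7, #4 merges VC(#2)=(0, 1), VC(#5)=(3, 0) and bumps thr1's slot → (3, 2)
invoked at 12, #7 merges VC(#4)=(3, 2) and bumps thr1's slot → (3, 3)
target: VC(#7) = (3, 3)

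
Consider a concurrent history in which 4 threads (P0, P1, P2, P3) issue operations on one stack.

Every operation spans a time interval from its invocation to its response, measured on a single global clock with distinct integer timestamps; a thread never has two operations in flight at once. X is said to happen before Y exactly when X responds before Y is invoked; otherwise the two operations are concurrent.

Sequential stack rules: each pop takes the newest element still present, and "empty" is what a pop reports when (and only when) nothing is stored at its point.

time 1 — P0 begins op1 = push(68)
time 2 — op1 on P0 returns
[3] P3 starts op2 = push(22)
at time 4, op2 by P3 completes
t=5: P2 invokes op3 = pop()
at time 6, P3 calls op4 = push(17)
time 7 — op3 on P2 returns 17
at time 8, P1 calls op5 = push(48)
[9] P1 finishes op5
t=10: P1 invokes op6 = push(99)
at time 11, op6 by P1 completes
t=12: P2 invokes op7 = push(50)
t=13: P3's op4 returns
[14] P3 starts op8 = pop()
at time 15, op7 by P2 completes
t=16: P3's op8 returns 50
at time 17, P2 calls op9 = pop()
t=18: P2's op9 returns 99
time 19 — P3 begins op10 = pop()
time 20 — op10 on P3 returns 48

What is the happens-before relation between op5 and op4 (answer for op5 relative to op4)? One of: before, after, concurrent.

op5 spans [8,9], op4 spans [6,13]
the intervals overlap in both directions

concurrent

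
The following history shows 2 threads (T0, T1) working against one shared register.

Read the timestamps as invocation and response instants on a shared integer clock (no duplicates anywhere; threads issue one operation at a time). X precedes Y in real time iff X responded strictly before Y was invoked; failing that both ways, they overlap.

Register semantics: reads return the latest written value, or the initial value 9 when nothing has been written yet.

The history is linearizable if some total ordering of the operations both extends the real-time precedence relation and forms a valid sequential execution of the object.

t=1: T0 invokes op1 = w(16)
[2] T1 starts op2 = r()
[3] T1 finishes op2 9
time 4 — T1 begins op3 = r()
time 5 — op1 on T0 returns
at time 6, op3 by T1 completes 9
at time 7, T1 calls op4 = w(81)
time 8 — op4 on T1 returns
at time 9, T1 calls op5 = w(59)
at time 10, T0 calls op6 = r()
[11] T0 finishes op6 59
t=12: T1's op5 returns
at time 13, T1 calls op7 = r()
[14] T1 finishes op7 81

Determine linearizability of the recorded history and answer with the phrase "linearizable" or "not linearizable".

not linearizable

cut after 13 events: linearizable; cut after 14 events (op7 responds, time 14): not linearizable
checked exhaustively: 6 real-time-consistent orders of 7 completed operations, zero legal register replays
for example op1, op2, op3, op4, op5, op6, op7 fails at step 2: op2 r() → 9 is not legal there
for example op1, op2, op3, op4, op6, op5, op7 fails at step 2: op2 r() → 9 is not legal there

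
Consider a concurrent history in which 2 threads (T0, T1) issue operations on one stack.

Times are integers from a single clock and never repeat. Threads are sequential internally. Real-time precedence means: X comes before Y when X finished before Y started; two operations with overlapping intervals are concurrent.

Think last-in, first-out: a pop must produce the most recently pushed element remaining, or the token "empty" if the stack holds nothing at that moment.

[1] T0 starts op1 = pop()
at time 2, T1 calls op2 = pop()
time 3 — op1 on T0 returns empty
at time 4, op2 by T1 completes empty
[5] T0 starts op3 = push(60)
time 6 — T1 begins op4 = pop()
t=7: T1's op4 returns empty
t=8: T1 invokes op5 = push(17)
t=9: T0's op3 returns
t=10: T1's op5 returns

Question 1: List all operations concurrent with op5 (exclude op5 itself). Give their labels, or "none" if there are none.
Answer: op3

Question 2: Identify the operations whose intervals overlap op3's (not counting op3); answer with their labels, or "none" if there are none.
Answer: op4, op5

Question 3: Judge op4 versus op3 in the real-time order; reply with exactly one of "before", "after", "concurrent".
Answer: concurrent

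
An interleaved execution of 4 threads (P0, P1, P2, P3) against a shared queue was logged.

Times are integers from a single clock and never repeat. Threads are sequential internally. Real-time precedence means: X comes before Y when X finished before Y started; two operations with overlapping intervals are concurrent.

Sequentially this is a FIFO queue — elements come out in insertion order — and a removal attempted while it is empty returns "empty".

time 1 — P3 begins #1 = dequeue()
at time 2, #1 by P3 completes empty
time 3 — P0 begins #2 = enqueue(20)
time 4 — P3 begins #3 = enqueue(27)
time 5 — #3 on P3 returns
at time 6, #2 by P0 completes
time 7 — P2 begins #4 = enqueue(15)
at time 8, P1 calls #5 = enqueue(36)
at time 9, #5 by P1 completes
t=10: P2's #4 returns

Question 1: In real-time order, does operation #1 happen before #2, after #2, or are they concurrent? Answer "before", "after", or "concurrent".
before

#1 spans [1,2], #2 spans [3,6]
resp(#1)=2 < inv(#2)=3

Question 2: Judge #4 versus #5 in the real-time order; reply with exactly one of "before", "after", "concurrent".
concurrent

#4 spans [7,10], #5 spans [8,9]
the intervals overlap in both directions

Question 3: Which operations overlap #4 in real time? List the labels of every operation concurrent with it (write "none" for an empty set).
#5

#4 spans [7,10]: anything still running between times 7 and 10 counts as concurrent
#1 [1,2]: before
#2 [3,6]: before
#3 [4,5]: before
#5 [8,9]: concurrent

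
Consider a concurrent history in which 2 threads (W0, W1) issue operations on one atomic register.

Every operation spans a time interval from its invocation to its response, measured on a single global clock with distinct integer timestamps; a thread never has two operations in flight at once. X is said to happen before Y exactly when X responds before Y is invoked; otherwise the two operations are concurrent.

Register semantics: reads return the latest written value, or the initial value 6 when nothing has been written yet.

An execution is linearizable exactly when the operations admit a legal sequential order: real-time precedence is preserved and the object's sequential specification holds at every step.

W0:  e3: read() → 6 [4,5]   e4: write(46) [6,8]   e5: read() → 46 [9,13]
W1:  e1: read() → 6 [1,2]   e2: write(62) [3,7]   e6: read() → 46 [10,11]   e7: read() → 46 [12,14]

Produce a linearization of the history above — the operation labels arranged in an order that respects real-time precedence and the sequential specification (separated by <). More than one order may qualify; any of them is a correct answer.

e1 < e3 < e2 < e4 < e5 < e6 < e7

step 1: e1 read() → 6 — value 6
step 2: e3 read() → 6 — value 6
step 3: e2 write(62) — value 62
step 4: e4 write(46) — value 46
step 5: e5 read() → 46 — value 46
step 6: e6 read() → 46 — value 46
step 7: e7 read() → 46 — value 46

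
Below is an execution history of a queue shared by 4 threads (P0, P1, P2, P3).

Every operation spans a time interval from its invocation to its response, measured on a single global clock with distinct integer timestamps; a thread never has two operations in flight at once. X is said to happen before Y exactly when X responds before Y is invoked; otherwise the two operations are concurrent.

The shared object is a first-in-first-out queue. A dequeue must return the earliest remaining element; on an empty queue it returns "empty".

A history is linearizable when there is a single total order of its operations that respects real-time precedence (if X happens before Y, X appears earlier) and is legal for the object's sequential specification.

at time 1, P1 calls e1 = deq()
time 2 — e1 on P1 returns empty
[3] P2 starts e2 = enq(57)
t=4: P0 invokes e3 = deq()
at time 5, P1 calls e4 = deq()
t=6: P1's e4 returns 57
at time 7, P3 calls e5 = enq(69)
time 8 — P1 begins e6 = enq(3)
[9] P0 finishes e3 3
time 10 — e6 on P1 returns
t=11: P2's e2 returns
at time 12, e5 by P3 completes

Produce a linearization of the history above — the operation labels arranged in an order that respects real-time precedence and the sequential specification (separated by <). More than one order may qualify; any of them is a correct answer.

e1 < e2 < e4 < e6 < e3 < e5

after step 1 (e1 deq() → empty): queue <>
after step 2 (e2 enq(57)): queue <57>
after step 3 (e4 deq() → 57): queue <>
after step 4 (e6 enq(3)): queue <3>
after step 5 (e3 deq() → 3): queue <>
after step 6 (e5 enq(69)): queue <69>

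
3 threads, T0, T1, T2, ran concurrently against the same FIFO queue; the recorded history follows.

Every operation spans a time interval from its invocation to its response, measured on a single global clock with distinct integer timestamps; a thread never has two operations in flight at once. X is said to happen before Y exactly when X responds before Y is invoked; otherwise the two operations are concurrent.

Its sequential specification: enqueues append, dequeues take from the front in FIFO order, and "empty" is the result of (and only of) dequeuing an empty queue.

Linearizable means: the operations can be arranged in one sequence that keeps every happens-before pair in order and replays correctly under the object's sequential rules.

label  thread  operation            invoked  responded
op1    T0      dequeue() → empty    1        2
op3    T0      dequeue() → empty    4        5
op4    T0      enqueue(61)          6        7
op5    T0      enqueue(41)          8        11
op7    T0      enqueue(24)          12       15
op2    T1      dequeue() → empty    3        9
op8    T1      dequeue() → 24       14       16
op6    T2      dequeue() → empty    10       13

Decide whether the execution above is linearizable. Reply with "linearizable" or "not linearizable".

not linearizable

through event 12 a valid linearization exists; event 13 (op6 responding at time 13) ends that
all 7 real-time-respecting orders fail — 6 completed FIFO queue operations, no legal replay
completion choices over the 1 pending operation (op7) were checked; none helps
for example op1, op2, op3, op4, op5, op6 (pending dropped) fails at step 6: op6 dequeue() → empty is not legal there
for example op1, op2, op3, op4, op6, op5 (pending dropped) fails at step 5: op6 dequeue() → empty is not legal there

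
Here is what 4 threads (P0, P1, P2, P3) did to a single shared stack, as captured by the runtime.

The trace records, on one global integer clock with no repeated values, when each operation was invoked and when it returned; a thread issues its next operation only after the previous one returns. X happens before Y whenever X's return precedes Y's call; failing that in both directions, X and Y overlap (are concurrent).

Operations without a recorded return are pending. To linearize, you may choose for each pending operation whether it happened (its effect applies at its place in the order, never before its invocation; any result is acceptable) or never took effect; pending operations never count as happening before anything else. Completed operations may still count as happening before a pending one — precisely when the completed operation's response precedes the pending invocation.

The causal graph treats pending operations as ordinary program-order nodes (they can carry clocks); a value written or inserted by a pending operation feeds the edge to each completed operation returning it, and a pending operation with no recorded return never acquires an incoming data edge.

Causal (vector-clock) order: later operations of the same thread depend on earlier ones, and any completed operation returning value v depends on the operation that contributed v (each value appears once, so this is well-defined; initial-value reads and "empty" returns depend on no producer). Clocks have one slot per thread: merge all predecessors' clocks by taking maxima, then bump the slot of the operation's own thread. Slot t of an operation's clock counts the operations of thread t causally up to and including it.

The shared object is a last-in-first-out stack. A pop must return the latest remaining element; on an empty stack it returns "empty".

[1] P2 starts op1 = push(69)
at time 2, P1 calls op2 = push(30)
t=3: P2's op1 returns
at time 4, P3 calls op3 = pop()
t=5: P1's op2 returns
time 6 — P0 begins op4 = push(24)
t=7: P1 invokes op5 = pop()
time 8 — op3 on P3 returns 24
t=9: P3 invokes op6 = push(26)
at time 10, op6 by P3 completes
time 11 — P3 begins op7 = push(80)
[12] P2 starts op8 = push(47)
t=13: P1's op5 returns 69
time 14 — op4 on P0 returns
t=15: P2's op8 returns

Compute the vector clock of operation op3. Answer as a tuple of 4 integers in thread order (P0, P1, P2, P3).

root op op1, invoked 1: fresh clock plus P2's own tick → (0, 0, 1, 0)
root op op2, invoked 2: fresh clock plus P1's own tick → (0, 1, 0, 0)
root op op4, invoked 6: fresh clock plus P0's own tick → (1, 0, 0, 0)
op8, invoked 12, takes VC(op1)=(0, 0, 1, 0) under max, adds 1 for P2 → (0, 0, 2, 0)
op3, invoked 4, takes VC(op4)=(1, 0, 0, 0) under max, adds 1 for P3 → (1, 0, 0, 1)
op5, invoked 7, takes VC(op1)=(0, 0, 1, 0), VC(op2)=(0, 1, 0, 0) under max, adds 1 for P1 → (0, 2, 1, 0)
op6, invoked 9, takes VC(op3)=(1, 0, 0, 1) under max, adds 1 for P3 → (1, 0, 0, 2)
op7, invoked 11, takes VC(op6)=(1, 0, 0, 2) under max, adds 1 for P3 → (1, 0, 0, 3)
target: VC(op3) = (1, 0, 0, 1)

(1, 0, 0, 1)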